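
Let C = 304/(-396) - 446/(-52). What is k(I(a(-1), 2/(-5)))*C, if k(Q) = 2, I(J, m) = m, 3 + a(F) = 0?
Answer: 20101/1287 ≈ 15.618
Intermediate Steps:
a(F) = -3 (a(F) = -3 + 0 = -3)
C = 20101/2574 (C = 304*(-1/396) - 446*(-1/52) = -76/99 + 223/26 = 20101/2574 ≈ 7.8092)
k(I(a(-1), 2/(-5)))*C = 2*(20101/2574) = 20101/1287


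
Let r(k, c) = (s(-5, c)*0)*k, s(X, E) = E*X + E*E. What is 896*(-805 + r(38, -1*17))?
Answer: -721280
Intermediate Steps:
s(X, E) = E**2 + E*X (s(X, E) = E*X + E**2 = E**2 + E*X)
r(k, c) = 0 (r(k, c) = ((c*(c - 5))*0)*k = ((c*(-5 + c))*0)*k = 0*k = 0)
896*(-805 + r(38, -1*17)) = 896*(-805 + 0) = 896*(-805) = -721280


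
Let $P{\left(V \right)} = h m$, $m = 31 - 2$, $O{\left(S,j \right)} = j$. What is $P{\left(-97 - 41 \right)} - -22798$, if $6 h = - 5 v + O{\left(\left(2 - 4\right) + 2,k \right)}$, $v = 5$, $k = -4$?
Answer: $\frac{135947}{6} \approx 22658.0$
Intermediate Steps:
$m = 29$ ($m = 31 - 2 = 29$)
$h = - \frac{29}{6}$ ($h = \frac{\left(-5\right) 5 - 4}{6} = \frac{-25 - 4}{6} = \frac{1}{6} \left(-29\right) = - \frac{29}{6} \approx -4.8333$)
$P{\left(V \right)} = - \frac{841}{6}$ ($P{\left(V \right)} = \left(- \frac{29}{6}\right) 29 = - \frac{841}{6}$)
$P{\left(-97 - 41 \right)} - -22798 = - \frac{841}{6} - -22798 = - \frac{841}{6} + 22798 = \frac{135947}{6}$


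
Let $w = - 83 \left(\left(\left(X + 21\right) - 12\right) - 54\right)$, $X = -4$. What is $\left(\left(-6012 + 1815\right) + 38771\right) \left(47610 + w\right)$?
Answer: $1786680598$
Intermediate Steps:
$w = 4067$ ($w = - 83 \left(\left(\left(-4 + 21\right) - 12\right) - 54\right) = - 83 \left(\left(17 - 12\right) - 54\right) = - 83 \left(5 - 54\right) = \left(-83\right) \left(-49\right) = 4067$)
$\left(\left(-6012 + 1815\right) + 38771\right) \left(47610 + w\right) = \left(\left(-6012 + 1815\right) + 38771\right) \left(47610 + 4067\right) = \left(-4197 + 38771\right) 51677 = 34574 \cdot 51677 = 1786680598$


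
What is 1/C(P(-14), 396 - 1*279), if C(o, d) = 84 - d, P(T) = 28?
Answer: -1/33 ≈ -0.030303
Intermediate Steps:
1/C(P(-14), 396 - 1*279) = 1/(84 - (396 - 1*279)) = 1/(84 - (396 - 279)) = 1/(84 - 1*117) = 1/(84 - 117) = 1/(-33) = -1/33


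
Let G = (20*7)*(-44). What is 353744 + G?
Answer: 347584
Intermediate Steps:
G = -6160 (G = 140*(-44) = -6160)
353744 + G = 353744 - 6160 = 347584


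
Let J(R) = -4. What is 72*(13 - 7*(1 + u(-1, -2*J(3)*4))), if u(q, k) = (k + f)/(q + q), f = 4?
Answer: 9504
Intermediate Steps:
u(q, k) = (4 + k)/(2*q) (u(q, k) = (k + 4)/(q + q) = (4 + k)/((2*q)) = (4 + k)*(1/(2*q)) = (4 + k)/(2*q))
72*(13 - 7*(1 + u(-1, -2*J(3)*4))) = 72*(13 - 7*(1 + (½)*(4 - 2*(-4)*4)/(-1))) = 72*(13 - 7*(1 + (½)*(-1)*(4 + 8*4))) = 72*(13 - 7*(1 + (½)*(-1)*(4 + 32))) = 72*(13 - 7*(1 + (½)*(-1)*36)) = 72*(13 - 7*(1 - 18)) = 72*(13 - 7*(-17)) = 72*(13 - 1*(-119)) = 72*(13 + 119) = 72*132 = 9504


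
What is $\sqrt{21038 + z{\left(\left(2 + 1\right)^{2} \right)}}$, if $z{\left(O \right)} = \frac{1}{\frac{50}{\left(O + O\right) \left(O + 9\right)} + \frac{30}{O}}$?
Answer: $\frac{2 \sqrt{1678986770}}{565} \approx 145.05$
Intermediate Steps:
$z{\left(O \right)} = \frac{1}{\frac{30}{O} + \frac{25}{O \left(9 + O\right)}}$ ($z{\left(O \right)} = \frac{1}{\frac{50}{2 O \left(9 + O\right)} + \frac{30}{O}} = \frac{1}{50 \frac{1}{2 O \left(9 + O\right)} + \frac{30}{O}} = \frac{1}{\frac{25}{O \left(9 + O\right)} + \frac{30}{O}} = \frac{1}{\frac{30}{O} + \frac{25}{O \left(9 + O\right)}}$)
$\sqrt{21038 + z{\left(\left(2 + 1\right)^{2} \right)}} = \sqrt{21038 + \frac{\left(2 + 1\right)^{2} \left(9 + \left(2 + 1\right)^{2}\right)}{5 \left(59 + 6 \left(2 + 1\right)^{2}\right)}} = \sqrt{21038 + \frac{3^{2} \left(9 + 3^{2}\right)}{5 \left(59 + 6 \cdot 3^{2}\right)}} = \sqrt{21038 + \frac{1}{5} \cdot 9 \frac{1}{59 + 6 \cdot 9} \left(9 + 9\right)} = \sqrt{21038 + \frac{1}{5} \cdot 9 \frac{1}{59 + 54} \cdot 18} = \sqrt{21038 + \frac{1}{5} \cdot 9 \cdot \frac{1}{113} \cdot 18} = \sqrt{21038 + \frac{162}{565}} = \sqrt{\frac{11886632}{565}} = \frac{2 \sqrt{1678986770}}{565}$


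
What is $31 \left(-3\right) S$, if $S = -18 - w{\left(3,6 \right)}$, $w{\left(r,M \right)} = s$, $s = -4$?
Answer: $1302$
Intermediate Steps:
$w{\left(r,M \right)} = -4$
$S = -14$ ($S = -18 - -4 = -18 + 4 = -14$)
$31 \left(-3\right) S = 31 \left(-3\right) \left(-14\right) = \left(-93\right) \left(-14\right) = 1302$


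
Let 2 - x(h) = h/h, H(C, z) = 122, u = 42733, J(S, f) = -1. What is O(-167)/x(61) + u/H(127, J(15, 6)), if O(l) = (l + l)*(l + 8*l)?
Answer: 61286977/122 ≈ 5.0235e+5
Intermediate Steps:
O(l) = 18*l² (O(l) = (2*l)*(9*l) = 18*l²)
x(h) = 1 (x(h) = 2 - h/h = 2 - 1*1 = 2 - 1 = 1)
O(-167)/x(61) + u/H(127, J(15, 6)) = (18*(-167)²)/1 + 42733/122 = (18*27889)*1 + 42733*(1/122) = 502002*1 + 42733/122 = 502002 + 42733/122 = 61286977/122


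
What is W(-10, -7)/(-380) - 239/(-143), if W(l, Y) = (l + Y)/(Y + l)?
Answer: 90677/54340 ≈ 1.6687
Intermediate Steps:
W(l, Y) = 1 (W(l, Y) = (Y + l)/(Y + l) = 1)
W(-10, -7)/(-380) - 239/(-143) = 1/(-380) - 239/(-143) = 1*(-1/380) - 239*(-1/143) = -1/380 + 239/143 = 90677/54340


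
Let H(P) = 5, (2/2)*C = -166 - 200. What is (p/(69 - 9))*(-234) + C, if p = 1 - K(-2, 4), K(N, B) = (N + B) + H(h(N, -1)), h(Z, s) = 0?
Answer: -1713/5 ≈ -342.60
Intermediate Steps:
C = -366 (C = -166 - 200 = -366)
K(N, B) = 5 + B + N (K(N, B) = (N + B) + 5 = (B + N) + 5 = 5 + B + N)
p = -6 (p = 1 - (5 + 4 - 2) = 1 - 1*7 = 1 - 7 = -6)
(p/(69 - 9))*(-234) + C = -6/(69 - 9)*(-234) - 366 = -6/60*(-234) - 366 = -6*1/60*(-234) - 366 = -1/10*(-234) - 366 = 117/5 - 366 = -1713/5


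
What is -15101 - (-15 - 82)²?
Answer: -24510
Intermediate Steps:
-15101 - (-15 - 82)² = -15101 - 1*(-97)² = -15101 - 1*9409 = -15101 - 9409 = -24510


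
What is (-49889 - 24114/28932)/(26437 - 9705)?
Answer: -240568777/80681704 ≈ -2.9817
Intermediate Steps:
(-49889 - 24114/28932)/(26437 - 9705) = (-49889 - 24114*1/28932)/16732 = (-49889 - 4019/4822)*(1/16732) = -240568777/4822*1/16732 = -240568777/80681704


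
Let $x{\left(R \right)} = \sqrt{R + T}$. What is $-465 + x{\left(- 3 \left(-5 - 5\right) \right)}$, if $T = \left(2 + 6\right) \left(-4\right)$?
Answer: $-465 + i \sqrt{2} \approx -465.0 + 1.4142 i$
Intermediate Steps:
$T = -32$ ($T = 8 \left(-4\right) = -32$)
$x{\left(R \right)} = \sqrt{-32 + R}$ ($x{\left(R \right)} = \sqrt{R - 32} = \sqrt{-32 + R}$)
$-465 + x{\left(- 3 \left(-5 - 5\right) \right)} = -465 + \sqrt{-32 - 3 \left(-5 - 5\right)} = -465 + \sqrt{-32 - -30} = -465 + \sqrt{-32 + 30} = -465 + \sqrt{-2} = -465 + i \sqrt{2}$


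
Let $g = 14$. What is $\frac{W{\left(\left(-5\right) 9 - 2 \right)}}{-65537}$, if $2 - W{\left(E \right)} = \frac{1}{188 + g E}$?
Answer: $- \frac{941}{30802390} \approx -3.055 \cdot 10^{-5}$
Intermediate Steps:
$W{\left(E \right)} = 2 - \frac{1}{188 + 14 E}$
$\frac{W{\left(\left(-5\right) 9 - 2 \right)}}{-65537} = \frac{\frac{1}{2} \frac{1}{94 + 7 \left(\left(-5\right) 9 - 2\right)} \left(375 + 28 \left(\left(-5\right) 9 - 2\right)\right)}{-65537} = \frac{375 + 28 \left(-45 - 2\right)}{2 \left(94 + 7 \left(-45 - 2\right)\right)} \left(- \frac{1}{65537}\right) = \frac{375 + 28 \left(-47\right)}{2 \left(94 + 7 \left(-47\right)\right)} \left(- \frac{1}{65537}\right) = \frac{375 - 1316}{2 \left(94 - 329\right)} \left(- \frac{1}{65537}\right) = \frac{1}{2} \frac{1}{-235} \left(-941\right) \left(- \frac{1}{65537}\right) = \frac{1}{2} \left(- \frac{1}{235}\right) \left(-941\right) \left(- \frac{1}{65537}\right) = \frac{941}{470} \left(- \frac{1}{65537}\right) = - \frac{941}{30802390}$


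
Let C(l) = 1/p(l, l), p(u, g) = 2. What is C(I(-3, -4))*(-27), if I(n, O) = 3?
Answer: -27/2 ≈ -13.500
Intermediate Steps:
C(l) = ½ (C(l) = 1/2 = ½)
C(I(-3, -4))*(-27) = (½)*(-27) = -27/2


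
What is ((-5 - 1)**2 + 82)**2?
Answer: 13924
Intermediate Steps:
((-5 - 1)**2 + 82)**2 = ((-6)**2 + 82)**2 = (36 + 82)**2 = 118**2 = 13924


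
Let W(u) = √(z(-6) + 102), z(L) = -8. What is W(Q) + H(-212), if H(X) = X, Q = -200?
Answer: -212 + √94 ≈ -202.30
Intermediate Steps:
W(u) = √94 (W(u) = √(-8 + 102) = √94)
W(Q) + H(-212) = √94 - 212 = -212 + √94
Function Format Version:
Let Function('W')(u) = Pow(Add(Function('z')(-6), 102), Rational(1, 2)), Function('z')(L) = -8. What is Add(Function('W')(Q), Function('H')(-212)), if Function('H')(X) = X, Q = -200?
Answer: Add(-212, Pow(94, Rational(1, 2))) ≈ -202.30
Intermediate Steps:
Function('W')(u) = Pow(94, Rational(1, 2)) (Function('W')(u) = Pow(Add(-8, 102), Rational(1, 2)) = Pow(94, Rational(1, 2)))
Add(Function('W')(Q), Function('H')(-212)) = Add(Pow(94, Rational(1, 2)), -212) = Add(-212, Pow(94, Rational(1, 2)))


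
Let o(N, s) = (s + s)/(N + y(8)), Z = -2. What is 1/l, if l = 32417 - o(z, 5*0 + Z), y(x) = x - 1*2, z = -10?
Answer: 1/32416 ≈ 3.0849e-5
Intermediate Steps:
y(x) = -2 + x (y(x) = x - 2 = -2 + x)
o(N, s) = 2*s/(6 + N) (o(N, s) = (s + s)/(N + (-2 + 8)) = (2*s)/(N + 6) = (2*s)/(6 + N) = 2*s/(6 + N))
l = 32416 (l = 32417 - 2*(5*0 - 2)/(6 - 10) = 32417 - 2*(0 - 2)/(-4) = 32417 - 2*(-2)*(-1)/4 = 32417 - 1*1 = 32417 - 1 = 32416)
1/l = 1/32416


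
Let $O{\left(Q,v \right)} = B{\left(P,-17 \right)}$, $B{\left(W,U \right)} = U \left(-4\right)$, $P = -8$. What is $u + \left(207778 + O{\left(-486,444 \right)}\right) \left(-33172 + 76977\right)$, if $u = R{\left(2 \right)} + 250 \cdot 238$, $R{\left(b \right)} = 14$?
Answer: $9104753544$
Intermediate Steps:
$B{\left(W,U \right)} = - 4 U$
$O{\left(Q,v \right)} = 68$ ($O{\left(Q,v \right)} = \left(-4\right) \left(-17\right) = 68$)
$u = 59514$ ($u = 14 + 250 \cdot 238 = 14 + 59500 = 59514$)
$u + \left(207778 + O{\left(-486,444 \right)}\right) \left(-33172 + 76977\right) = 59514 + \left(207778 + 68\right) \left(-33172 + 76977\right) = 59514 + 207846 \cdot 43805 = 59514 + 9104694030 = 9104753544$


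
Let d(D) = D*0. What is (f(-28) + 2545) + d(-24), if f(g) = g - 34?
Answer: 2483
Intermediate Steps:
f(g) = -34 + g
d(D) = 0
(f(-28) + 2545) + d(-24) = ((-34 - 28) + 2545) + 0 = (-62 + 2545) + 0 = 2483 + 0 = 2483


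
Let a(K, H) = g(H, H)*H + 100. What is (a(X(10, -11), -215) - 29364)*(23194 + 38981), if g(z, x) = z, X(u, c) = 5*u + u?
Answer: 1054550175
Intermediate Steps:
X(u, c) = 6*u
a(K, H) = 100 + H² (a(K, H) = H*H + 100 = H² + 100 = 100 + H²)
(a(X(10, -11), -215) - 29364)*(23194 + 38981) = ((100 + (-215)²) - 29364)*(23194 + 38981) = ((100 + 46225) - 29364)*62175 = (46325 - 29364)*62175 = 16961*62175 = 1054550175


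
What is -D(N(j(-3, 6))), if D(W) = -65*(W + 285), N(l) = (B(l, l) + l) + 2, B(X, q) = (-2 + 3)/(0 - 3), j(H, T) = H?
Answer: 55315/3 ≈ 18438.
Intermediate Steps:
B(X, q) = -⅓ (B(X, q) = 1/(-3) = 1*(-⅓) = -⅓)
N(l) = 5/3 + l (N(l) = (-⅓ + l) + 2 = 5/3 + l)
D(W) = -18525 - 65*W (D(W) = -65*(285 + W) = -18525 - 65*W)
-D(N(j(-3, 6))) = -(-18525 - 65*(5/3 - 3)) = -(-18525 - 65*(-4/3)) = -(-18525 + 260/3) = -1*(-55315/3) = 55315/3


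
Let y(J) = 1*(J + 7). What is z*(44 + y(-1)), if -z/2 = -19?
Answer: 1900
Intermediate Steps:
z = 38 (z = -2*(-19) = 38)
y(J) = 7 + J (y(J) = 1*(7 + J) = 7 + J)
z*(44 + y(-1)) = 38*(44 + (7 - 1)) = 38*(44 + 6) = 38*50 = 1900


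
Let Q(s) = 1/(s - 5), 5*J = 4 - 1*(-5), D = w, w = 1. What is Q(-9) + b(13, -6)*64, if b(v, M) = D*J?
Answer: 8059/70 ≈ 115.13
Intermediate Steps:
D = 1
J = 9/5 (J = (4 - 1*(-5))/5 = (4 + 5)/5 = (⅕)*9 = 9/5 ≈ 1.8000)
Q(s) = 1/(-5 + s)
b(v, M) = 9/5 (b(v, M) = 1*(9/5) = 9/5)
Q(-9) + b(13, -6)*64 = 1/(-5 - 9) + (9/5)*64 = 1/(-14) + 576/5 = -1/14 + 576/5 = 8059/70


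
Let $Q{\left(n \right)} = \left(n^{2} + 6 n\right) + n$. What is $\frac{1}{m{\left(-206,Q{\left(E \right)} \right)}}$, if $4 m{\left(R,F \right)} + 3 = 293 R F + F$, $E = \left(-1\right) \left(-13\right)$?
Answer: $- \frac{4}{15692823} \approx -2.5489 \cdot 10^{-7}$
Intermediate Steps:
$E = 13$
$Q{\left(n \right)} = n^{2} + 7 n$
$m{\left(R,F \right)} = - \frac{3}{4} + \frac{F}{4} + \frac{293 F R}{4}$ ($m{\left(R,F \right)} = - \frac{3}{4} + \frac{293 R F + F}{4} = - \frac{3}{4} + \frac{293 F R + F}{4} = - \frac{3}{4} + \frac{F + 293 F R}{4} = - \frac{3}{4} + \left(\frac{F}{4} + \frac{293 F R}{4}\right) = - \frac{3}{4} + \frac{F}{4} + \frac{293 F R}{4}$)
$\frac{1}{m{\left(-206,Q{\left(E \right)} \right)}} = \frac{1}{- \frac{3}{4} + \frac{13 \left(7 + 13\right)}{4} + \frac{293}{4} \cdot 13 \left(7 + 13\right) \left(-206\right)} = \frac{1}{- \frac{3}{4} + \frac{13 \cdot 20}{4} + \frac{293}{4} \cdot 13 \cdot 20 \left(-206\right)} = \frac{1}{- \frac{3}{4} + \frac{1}{4} \cdot 260 + \frac{293}{4} \cdot 260 \left(-206\right)} = \frac{1}{- \frac{3}{4} + 65 - 3923270} = \frac{1}{- \frac{15692823}{4}} = - \frac{4}{15692823}$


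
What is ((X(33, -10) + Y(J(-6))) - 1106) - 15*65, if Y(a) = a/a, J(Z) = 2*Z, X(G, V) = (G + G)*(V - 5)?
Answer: -3070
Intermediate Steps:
X(G, V) = 2*G*(-5 + V) (X(G, V) = (2*G)*(-5 + V) = 2*G*(-5 + V))
Y(a) = 1
((X(33, -10) + Y(J(-6))) - 1106) - 15*65 = ((2*33*(-5 - 10) + 1) - 1106) - 15*65 = ((2*33*(-15) + 1) - 1106) - 1*975 = ((-990 + 1) - 1106) - 975 = (-989 - 1106) - 975 = -2095 - 975 = -3070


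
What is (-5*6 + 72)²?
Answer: 1764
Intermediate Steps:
(-5*6 + 72)² = (-30 + 72)² = 42² = 1764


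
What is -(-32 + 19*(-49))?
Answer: 963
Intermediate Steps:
-(-32 + 19*(-49)) = -(-32 - 931) = -1*(-963) = 963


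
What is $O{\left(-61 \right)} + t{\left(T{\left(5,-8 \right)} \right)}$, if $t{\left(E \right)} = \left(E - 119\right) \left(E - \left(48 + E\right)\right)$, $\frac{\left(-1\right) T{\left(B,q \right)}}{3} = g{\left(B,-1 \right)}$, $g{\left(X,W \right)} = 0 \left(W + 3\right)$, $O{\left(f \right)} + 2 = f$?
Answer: $5649$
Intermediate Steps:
$O{\left(f \right)} = -2 + f$
$g{\left(X,W \right)} = 0$ ($g{\left(X,W \right)} = 0 \left(3 + W\right) = 0$)
$T{\left(B,q \right)} = 0$ ($T{\left(B,q \right)} = \left(-3\right) 0 = 0$)
$t{\left(E \right)} = 5712 - 48 E$ ($t{\left(E \right)} = \left(-119 + E\right) \left(-48\right) = 5712 - 48 E$)
$O{\left(-61 \right)} + t{\left(T{\left(5,-8 \right)} \right)} = \left(-2 - 61\right) + \left(5712 - 0\right) = -63 + \left(5712 + 0\right) = -63 + 5712 = 5649$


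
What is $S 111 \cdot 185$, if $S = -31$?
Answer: $-636585$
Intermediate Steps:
$S 111 \cdot 185 = \left(-31\right) 111 \cdot 185 = \left(-3441\right) 185 = -636585$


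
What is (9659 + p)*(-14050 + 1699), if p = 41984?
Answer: -637842693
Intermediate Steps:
(9659 + p)*(-14050 + 1699) = (9659 + 41984)*(-14050 + 1699) = 51643*(-12351) = -637842693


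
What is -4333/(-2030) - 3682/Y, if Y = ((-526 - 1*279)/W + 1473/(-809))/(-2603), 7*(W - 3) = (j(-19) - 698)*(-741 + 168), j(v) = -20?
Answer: -92513588673574717/17707471630 ≈ -5.2246e+6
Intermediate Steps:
W = 411435/7 (W = 3 + ((-20 - 698)*(-741 + 168))/7 = 3 + (-718*(-573))/7 = 3 + (⅐)*411414 = 3 + 411414/7 = 411435/7 ≈ 58776.)
Y = 122120494/173282186349 (Y = ((-526 - 1*279)/(411435/7) + 1473/(-809))/(-2603) = ((-526 - 279)*(7/411435) + 1473*(-1/809))*(-1/2603) = (-805*7/411435 - 1473/809)*(-1/2603) = (-1127/82287 - 1473/809)*(-1/2603) = -122120494/66570183*(-1/2603) = 122120494/173282186349 ≈ 0.00070475)
-4333/(-2030) - 3682/Y = -4333/(-2030) - 3682/122120494/173282186349 = -4333*(-1/2030) - 3682*173282186349/122120494 = 619/290 - 319012505068509/61060247 = -92513588673574717/17707471630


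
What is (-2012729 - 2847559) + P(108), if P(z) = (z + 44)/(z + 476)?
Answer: -354801005/73 ≈ -4.8603e+6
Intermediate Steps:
P(z) = (44 + z)/(476 + z)
(-2012729 - 2847559) + P(108) = (-2012729 - 2847559) + (44 + 108)/(476 + 108) = -4860288 + 152/584 = -4860288 + (1/584)*152 = -4860288 + 19/73 = -354801005/73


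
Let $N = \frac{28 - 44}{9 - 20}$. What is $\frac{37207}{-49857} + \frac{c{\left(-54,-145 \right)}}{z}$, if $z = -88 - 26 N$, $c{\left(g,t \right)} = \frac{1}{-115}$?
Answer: $- \frac{5921317693}{7935240120} \approx -0.74621$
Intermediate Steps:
$c{\left(g,t \right)} = - \frac{1}{115}$
$N = \frac{16}{11}$ ($N = - \frac{16}{-11} = \left(-16\right) \left(- \frac{1}{11}\right) = \frac{16}{11} \approx 1.4545$)
$z = - \frac{1384}{11}$ ($z = -88 - \frac{416}{11} = - \frac{1384}{11} \approx -125.82$)
$\frac{37207}{-49857} + \frac{c{\left(-54,-145 \right)}}{z} = \frac{37207}{-49857} - \frac{1}{115 \left(- \frac{1384}{11}\right)} = 37207 \left(- \frac{1}{49857}\right) - - \frac{11}{159160} = - \frac{37207}{49857} + \frac{11}{159160} = - \frac{5921317693}{7935240120}$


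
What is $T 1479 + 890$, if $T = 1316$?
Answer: $1947254$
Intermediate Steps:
$T 1479 + 890 = 1316 \cdot 1479 + 890 = 1946364 + 890 = 1947254$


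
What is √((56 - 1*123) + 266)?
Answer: √199 ≈ 14.107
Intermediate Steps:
√((56 - 1*123) + 266) = √((56 - 123) + 266) = √(-67 + 266) = √199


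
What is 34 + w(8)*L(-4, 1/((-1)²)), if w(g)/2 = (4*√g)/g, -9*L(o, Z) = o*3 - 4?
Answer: 34 + 32*√2/9 ≈ 39.028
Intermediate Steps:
L(o, Z) = 4/9 - o/3 (L(o, Z) = -(o*3 - 4)/9 = -(3*o - 4)/9 = -(-4 + 3*o)/9 = 4/9 - o/3)
w(g) = 8/√g (w(g) = 2*((4*√g)/g) = 2*(4/√g) = 8/√g)
34 + w(8)*L(-4, 1/((-1)²)) = 34 + (8/√8)*(4/9 - ⅓*(-4)) = 34 + (8*(√2/4))*(4/9 + 4/3) = 34 + (2*√2)*(16/9) = 34 + 32*√2/9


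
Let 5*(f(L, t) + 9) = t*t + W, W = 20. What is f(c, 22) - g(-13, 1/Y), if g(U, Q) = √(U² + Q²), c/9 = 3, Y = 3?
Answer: 459/5 - √1522/3 ≈ 78.796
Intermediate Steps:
c = 27 (c = 9*3 = 27)
f(L, t) = -5 + t²/5 (f(L, t) = -9 + (t*t + 20)/5 = -9 + (t² + 20)/5 = -9 + (20 + t²)/5 = -9 + (4 + t²/5) = -5 + t²/5)
g(U, Q) = √(Q² + U²)
f(c, 22) - g(-13, 1/Y) = (-5 + (⅕)*22²) - √((1/3)² + (-13)²) = (-5 + (⅕)*484) - √((⅓)² + 169) = (-5 + 484/5) - √(⅑ + 169) = 459/5 - √(1522/9) = 459/5 - √1522/3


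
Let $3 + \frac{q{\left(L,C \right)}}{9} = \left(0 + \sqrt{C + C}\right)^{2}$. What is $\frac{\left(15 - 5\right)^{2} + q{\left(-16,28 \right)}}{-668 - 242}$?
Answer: $- \frac{577}{910} \approx -0.63407$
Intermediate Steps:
$q{\left(L,C \right)} = -27 + 18 C$ ($q{\left(L,C \right)} = -27 + 9 \left(0 + \sqrt{C + C}\right)^{2} = -27 + 9 \left(0 + \sqrt{2 C}\right)^{2} = -27 + 9 \left(0 + \sqrt{2} \sqrt{C}\right)^{2} = -27 + 9 \left(\sqrt{2} \sqrt{C}\right)^{2} = -27 + 9 \cdot 2 C = -27 + 18 C$)
$\frac{\left(15 - 5\right)^{2} + q{\left(-16,28 \right)}}{-668 - 242} = \frac{\left(15 - 5\right)^{2} + \left(-27 + 18 \cdot 28\right)}{-668 - 242} = \frac{10^{2} + \left(-27 + 504\right)}{-910} = \left(100 + 477\right) \left(- \frac{1}{910}\right) = 577 \left(- \frac{1}{910}\right) = - \frac{577}{910}$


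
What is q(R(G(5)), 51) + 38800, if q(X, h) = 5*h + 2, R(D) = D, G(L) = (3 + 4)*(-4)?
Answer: 39057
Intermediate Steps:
G(L) = -28 (G(L) = 7*(-4) = -28)
q(X, h) = 2 + 5*h
q(R(G(5)), 51) + 38800 = (2 + 5*51) + 38800 = (2 + 255) + 38800 = 257 + 38800 = 39057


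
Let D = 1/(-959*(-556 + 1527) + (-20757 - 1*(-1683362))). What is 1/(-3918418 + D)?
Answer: -731416/2865993619887 ≈ -2.5521e-7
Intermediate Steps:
D = 1/731416 (D = 1/(-959*971 + (-20757 + 1683362)) = 1/(-931189 + 1662605) = 1/731416 ≈ 1.3672e-6)
1/(-3918418 + D) = 1/(-3918418 + 1/731416) = 1/(-2865993619887/731416) = -731416/2865993619887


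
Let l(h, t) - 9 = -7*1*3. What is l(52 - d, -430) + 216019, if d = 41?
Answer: 216007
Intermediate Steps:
l(h, t) = -12 (l(h, t) = 9 - 7*1*3 = 9 - 7*3 = 9 - 21 = -12)
l(52 - d, -430) + 216019 = -12 + 216019 = 216007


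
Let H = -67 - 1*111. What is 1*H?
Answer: -178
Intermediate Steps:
H = -178 (H = -67 - 111 = -178)
1*H = 1*(-178) = -178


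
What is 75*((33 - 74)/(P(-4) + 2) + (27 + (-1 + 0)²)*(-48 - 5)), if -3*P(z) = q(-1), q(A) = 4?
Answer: -231825/2 ≈ -1.1591e+5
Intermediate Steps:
P(z) = -4/3 (P(z) = -⅓*4 = -4/3)
75*((33 - 74)/(P(-4) + 2) + (27 + (-1 + 0)²)*(-48 - 5)) = 75*((33 - 74)/(-4/3 + 2) + (27 + (-1 + 0)²)*(-48 - 5)) = 75*(-41/⅔ + (27 + (-1)²)*(-53)) = 75*(-41*3/2 + (27 + 1)*(-53)) = 75*(-123/2 + 28*(-53)) = 75*(-123/2 - 1484) = 75*(-3091/2) = -231825/2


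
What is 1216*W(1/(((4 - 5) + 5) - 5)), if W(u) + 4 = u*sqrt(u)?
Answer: -4864 - 1216*I ≈ -4864.0 - 1216.0*I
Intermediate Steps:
W(u) = -4 + u**(3/2) (W(u) = -4 + u*sqrt(u) = -4 + u**(3/2))
1216*W(1/(((4 - 5) + 5) - 5)) = 1216*(-4 + (1/(((4 - 5) + 5) - 5))**(3/2)) = 1216*(-4 + (1/((-1 + 5) - 5))**(3/2)) = 1216*(-4 + (1/(4 - 5))**(3/2)) = 1216*(-4 + (1/(-1))**(3/2)) = 1216*(-4 + (-1)**(3/2)) = 1216*(-4 - I) = -4864 - 1216*I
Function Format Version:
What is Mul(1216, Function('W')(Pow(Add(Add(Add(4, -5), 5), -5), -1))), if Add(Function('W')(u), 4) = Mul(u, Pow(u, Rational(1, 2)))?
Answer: Add(-4864, Mul(-1216, I)) ≈ Add(-4864.0, Mul(-1216.0, I))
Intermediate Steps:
Function('W')(u) = Add(-4, Pow(u, Rational(3, 2))) (Function('W')(u) = Add(-4, Mul(u, Pow(u, Rational(1, 2)))) = Add(-4, Pow(u, Rational(3, 2))))
Mul(1216, Function('W')(Pow(Add(Add(Add(4, -5), 5), -5), -1))) = Mul(1216, Add(-4, Pow(Pow(Add(Add(Add(4, -5), 5), -5), -1), Rational(3, 2)))) = Mul(1216, Add(-4, Pow(Pow(Add(Add(-1, 5), -5), -1), Rational(3, 2)))) = Mul(1216, Add(-4, Pow(Pow(Add(4, -5), -1), Rational(3, 2)))) = Mul(1216, Add(-4, Pow(Pow(-1, -1), Rational(3, 2)))) = Mul(1216, Add(-4, Pow(-1, Rational(3, 2)))) = Mul(1216, Add(-4, Mul(-1, I))) = Add(-4864, Mul(-1216, I))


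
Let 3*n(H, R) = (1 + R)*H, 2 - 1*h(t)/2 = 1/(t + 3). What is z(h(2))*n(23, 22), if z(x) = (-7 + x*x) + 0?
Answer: 78821/75 ≈ 1050.9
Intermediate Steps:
h(t) = 4 - 2/(3 + t) (h(t) = 4 - 2/(t + 3) = 4 - 2/(3 + t))
n(H, R) = H*(1 + R)/3 (n(H, R) = ((1 + R)*H)/3 = (H*(1 + R))/3 = H*(1 + R)/3)
z(x) = -7 + x² (z(x) = (-7 + x²) + 0 = -7 + x²)
z(h(2))*n(23, 22) = (-7 + (2*(5 + 2*2)/(3 + 2))²)*((⅓)*23*(1 + 22)) = (-7 + (2*(5 + 4)/5)²)*((⅓)*23*23) = (-7 + (2*(⅕)*9)²)*(529/3) = (-7 + (18/5)²)*(529/3) = (-7 + 324/25)*(529/3) = (149/25)*(529/3) = 78821/75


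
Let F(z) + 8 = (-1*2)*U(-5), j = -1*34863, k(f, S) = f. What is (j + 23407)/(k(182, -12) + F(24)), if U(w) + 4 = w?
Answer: -179/3 ≈ -59.667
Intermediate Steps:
U(w) = -4 + w
j = -34863
F(z) = 10 (F(z) = -8 + (-1*2)*(-4 - 5) = -8 - 2*(-9) = -8 + 18 = 10)
(j + 23407)/(k(182, -12) + F(24)) = (-34863 + 23407)/(182 + 10) = -11456/192 = -11456*1/192 = -179/3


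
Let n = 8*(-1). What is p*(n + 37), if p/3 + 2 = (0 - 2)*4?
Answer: -870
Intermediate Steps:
p = -30 (p = -6 + 3*((0 - 2)*4) = -6 + 3*(-2*4) = -6 + 3*(-8) = -6 - 24 = -30)
n = -8
p*(n + 37) = -30*(-8 + 37) = -30*29 = -870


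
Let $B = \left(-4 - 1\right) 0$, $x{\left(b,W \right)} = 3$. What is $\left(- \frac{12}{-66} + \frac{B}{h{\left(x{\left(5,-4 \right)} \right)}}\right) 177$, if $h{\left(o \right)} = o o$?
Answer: $\frac{354}{11} \approx 32.182$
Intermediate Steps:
$h{\left(o \right)} = o^{2}$
$B = 0$ ($B = \left(-5\right) 0 = 0$)
$\left(- \frac{12}{-66} + \frac{B}{h{\left(x{\left(5,-4 \right)} \right)}}\right) 177 = \left(- \frac{12}{-66} + \frac{0}{3^{2}}\right) 177 = \left(\left(-12\right) \left(- \frac{1}{66}\right) + \frac{0}{9}\right) 177 = \left(\frac{2}{11} + 0 \cdot \frac{1}{9}\right) 177 = \left(\frac{2}{11} + 0\right) 177 = \frac{2}{11} \cdot 177 = \frac{354}{11}$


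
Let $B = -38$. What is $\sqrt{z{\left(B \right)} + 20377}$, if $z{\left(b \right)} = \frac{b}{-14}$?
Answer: $\frac{\sqrt{998606}}{7} \approx 142.76$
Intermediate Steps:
$z{\left(b \right)} = - \frac{b}{14}$ ($z{\left(b \right)} = b \left(- \frac{1}{14}\right) = - \frac{b}{14}$)
$\sqrt{z{\left(B \right)} + 20377} = \sqrt{\left(- \frac{1}{14}\right) \left(-38\right) + 20377} = \sqrt{\frac{19}{7} + 20377} = \sqrt{\frac{142658}{7}} = \frac{\sqrt{998606}}{7}$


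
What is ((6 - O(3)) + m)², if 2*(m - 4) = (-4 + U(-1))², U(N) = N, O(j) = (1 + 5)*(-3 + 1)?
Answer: 4761/4 ≈ 1190.3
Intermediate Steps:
O(j) = -12 (O(j) = 6*(-2) = -12)
m = 33/2 (m = 4 + (-4 - 1)²/2 = 4 + (½)*(-5)² = 4 + (½)*25 = 4 + 25/2 = 33/2 ≈ 16.500)
((6 - O(3)) + m)² = ((6 - 1*(-12)) + 33/2)² = ((6 + 12) + 33/2)² = (18 + 33/2)² = (69/2)² = 4761/4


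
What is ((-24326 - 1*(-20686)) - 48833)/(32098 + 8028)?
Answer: -52473/40126 ≈ -1.3077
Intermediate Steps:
((-24326 - 1*(-20686)) - 48833)/(32098 + 8028) = ((-24326 + 20686) - 48833)/40126 = (-3640 - 48833)*(1/40126) = -52473*1/40126 = -52473/40126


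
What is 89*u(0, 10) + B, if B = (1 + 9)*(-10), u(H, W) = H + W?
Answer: 790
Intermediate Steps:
B = -100 (B = 10*(-10) = -100)
89*u(0, 10) + B = 89*(0 + 10) - 100 = 89*10 - 100 = 890 - 100 = 790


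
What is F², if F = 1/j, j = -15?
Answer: 1/225 ≈ 0.0044444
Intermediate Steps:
F = -1/15 (F = 1/(-15) = -1/15 ≈ -0.066667)
F² = (-1/15)² = 1/225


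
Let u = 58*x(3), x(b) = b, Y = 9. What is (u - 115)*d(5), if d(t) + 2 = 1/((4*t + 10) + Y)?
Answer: -4543/39 ≈ -116.49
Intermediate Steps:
d(t) = -2 + 1/(19 + 4*t) (d(t) = -2 + 1/((4*t + 10) + 9) = -2 + 1/((10 + 4*t) + 9) = -2 + 1/(19 + 4*t))
u = 174 (u = 58*3 = 174)
(u - 115)*d(5) = (174 - 115)*((-37 - 8*5)/(19 + 4*5)) = 59*((-37 - 40)/(19 + 20)) = 59*(-77/39) = -4543/39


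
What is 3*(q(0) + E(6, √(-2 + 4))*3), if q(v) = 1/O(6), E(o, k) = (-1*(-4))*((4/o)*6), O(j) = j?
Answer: 289/2 ≈ 144.50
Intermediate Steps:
E(o, k) = 96/o (E(o, k) = 4*(24/o) = 96/o)
q(v) = ⅙ (q(v) = 1/6 = ⅙)
3*(q(0) + E(6, √(-2 + 4))*3) = 3*(⅙ + (96/6)*3) = 3*(⅙ + (96*(⅙))*3) = 3*(⅙ + 16*3) = 3*(⅙ + 48) = 3*(289/6) = 289/2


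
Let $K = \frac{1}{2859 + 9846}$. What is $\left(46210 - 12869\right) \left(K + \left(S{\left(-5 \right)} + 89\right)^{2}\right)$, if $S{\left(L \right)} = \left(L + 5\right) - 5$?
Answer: $\frac{38816926273}{165} \approx 2.3525 \cdot 10^{8}$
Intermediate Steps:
$S{\left(L \right)} = L$ ($S{\left(L \right)} = \left(5 + L\right) - 5 = L$)
$K = \frac{1}{12705} \approx 7.8709 \cdot 10^{-5}$
$\left(46210 - 12869\right) \left(K + \left(S{\left(-5 \right)} + 89\right)^{2}\right) = \left(46210 - 12869\right) \left(\frac{1}{12705} + \left(-5 + 89\right)^{2}\right) = 33341 \left(\frac{1}{12705} + 84^{2}\right) = 33341 \left(\frac{1}{12705} + 7056\right) = 33341 \cdot \frac{89646481}{12705} = \frac{38816926273}{165}$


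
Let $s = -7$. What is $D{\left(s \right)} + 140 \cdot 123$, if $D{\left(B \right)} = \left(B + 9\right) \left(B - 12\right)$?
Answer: $17182$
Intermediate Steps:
$D{\left(B \right)} = \left(-12 + B\right) \left(9 + B\right)$ ($D{\left(B \right)} = \left(9 + B\right) \left(-12 + B\right) = \left(-12 + B\right) \left(9 + B\right)$)
$D{\left(s \right)} + 140 \cdot 123 = \left(-108 + \left(-7\right)^{2} - -21\right) + 140 \cdot 123 = \left(-108 + 49 + 21\right) + 17220 = -38 + 17220 = 17182$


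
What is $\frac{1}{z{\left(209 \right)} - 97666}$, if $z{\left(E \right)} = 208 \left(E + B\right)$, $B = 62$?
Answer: $- \frac{1}{41298} \approx -2.4214 \cdot 10^{-5}$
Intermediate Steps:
$z{\left(E \right)} = 12896 + 208 E$ ($z{\left(E \right)} = 208 \left(E + 62\right) = 208 \left(62 + E\right) = 12896 + 208 E$)
$\frac{1}{z{\left(209 \right)} - 97666} = \frac{1}{\left(12896 + 208 \cdot 209\right) - 97666} = \frac{1}{\left(12896 + 43472\right) - 97666} = \frac{1}{56368 - 97666} = \frac{1}{-41298} = - \frac{1}{41298}$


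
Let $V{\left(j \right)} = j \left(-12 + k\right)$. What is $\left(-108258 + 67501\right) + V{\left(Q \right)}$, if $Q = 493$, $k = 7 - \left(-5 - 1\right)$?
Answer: $-40264$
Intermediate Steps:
$k = 13$ ($k = 7 - \left(-5 - 1\right) = 7 - -6 = 7 + 6 = 13$)
$V{\left(j \right)} = j$ ($V{\left(j \right)} = j \left(-12 + 13\right) = j 1 = j$)
$\left(-108258 + 67501\right) + V{\left(Q \right)} = \left(-108258 + 67501\right) + 493 = -40757 + 493 = -40264$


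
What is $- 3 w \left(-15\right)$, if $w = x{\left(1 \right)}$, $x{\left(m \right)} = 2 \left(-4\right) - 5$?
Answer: $-585$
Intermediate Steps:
$x{\left(m \right)} = -13$ ($x{\left(m \right)} = -8 - 5 = -13$)
$w = -13$
$- 3 w \left(-15\right) = \left(-3\right) \left(-13\right) \left(-15\right) = 39 \left(-15\right) = -585$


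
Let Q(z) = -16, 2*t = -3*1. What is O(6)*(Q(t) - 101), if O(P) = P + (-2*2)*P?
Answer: 2106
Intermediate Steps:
t = -3/2 (t = (-3*1)/2 = (½)*(-3) = -3/2 ≈ -1.5000)
O(P) = -3*P (O(P) = P - 4*P = -3*P)
O(6)*(Q(t) - 101) = (-3*6)*(-16 - 101) = -18*(-117) = 2106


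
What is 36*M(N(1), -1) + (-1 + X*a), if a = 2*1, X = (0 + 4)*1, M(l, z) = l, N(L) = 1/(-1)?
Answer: -29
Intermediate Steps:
N(L) = -1
X = 4 (X = 4*1 = 4)
a = 2
36*M(N(1), -1) + (-1 + X*a) = 36*(-1) + (-1 + 4*2) = -36 + (-1 + 8) = -36 + 7 = -29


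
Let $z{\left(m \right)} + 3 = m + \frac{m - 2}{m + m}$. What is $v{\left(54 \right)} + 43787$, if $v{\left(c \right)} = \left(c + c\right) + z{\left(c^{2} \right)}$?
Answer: $\frac{136493585}{2916} \approx 46809.0$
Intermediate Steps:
$z{\left(m \right)} = -3 + m + \frac{-2 + m}{2 m}$ ($z{\left(m \right)} = -3 + \left(m + \frac{m - 2}{m + m}\right) = -3 + \left(m + \frac{-2 + m}{2 m}\right) = -3 + m + \frac{-2 + m}{2 m}$)
$v{\left(c \right)} = - \frac{5}{2} + c^{2} - \frac{1}{c^{2}} + 2 c$ ($v{\left(c \right)} = \left(c + c\right) - \left(\frac{5}{2} + \frac{1}{c^{2}} - c^{2}\right) = 2 c - \left(\frac{5}{2} + \frac{1}{c^{2}} - c^{2}\right) = - \frac{5}{2} + c^{2} - \frac{1}{c^{2}} + 2 c$)
$v{\left(54 \right)} + 43787 = \left(- \frac{5}{2} + 54^{2} - \frac{1}{2916} + 2 \cdot 54\right) + 43787 = \left(- \frac{5}{2} + 2916 - \frac{1}{2916} + 108\right) + 43787 = \frac{8810693}{2916} + 43787 = \frac{136493585}{2916}$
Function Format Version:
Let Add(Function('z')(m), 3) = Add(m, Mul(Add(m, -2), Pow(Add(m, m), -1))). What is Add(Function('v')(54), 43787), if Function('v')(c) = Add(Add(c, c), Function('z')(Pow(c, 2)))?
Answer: Rational(136493585, 2916) ≈ 46809.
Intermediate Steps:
Function('z')(m) = Add(-3, m, Mul(Rational(1, 2), Pow(m, -1), Add(-2, m))) (Function('z')(m) = Add(-3, Add(m, Mul(Add(m, -2), Pow(Add(m, m), -1)))) = Add(-3, Add(m, Mul(Add(-2, m), Pow(Mul(2, m), -1)))) = Add(-3, Add(m, Mul(Add(-2, m), Mul(Rational(1, 2), Pow(m, -1))))) = Add(-3, Add(m, Mul(Rational(1, 2), Pow(m, -1), Add(-2, m)))) = Add(-3, m, Mul(Rational(1, 2), Pow(m, -1), Add(-2, m))))
Function('v')(c) = Add(Rational(-5, 2), Pow(c, 2), Mul(-1, Pow(c, -2)), Mul(2, c)) (Function('v')(c) = Add(Add(c, c), Add(Rational(-5, 2), Pow(c, 2), Mul(-1, Pow(Pow(c, 2), -1)))) = Add(Mul(2, c), Add(Rational(-5, 2), Pow(c, 2), Mul(-1, Pow(c, -2)))) = Add(Rational(-5, 2), Pow(c, 2), Mul(-1, Pow(c, -2)), Mul(2, c)))
Add(Function('v')(54), 43787) = Add(Add(Rational(-5, 2), Pow(54, 2), Mul(-1, Pow(54, -2)), Mul(2, 54)), 43787) = Add(Add(Rational(-5, 2), 2916, Mul(-1, Rational(1, 2916)), 108), 43787) = Add(Add(Rational(-5, 2), 2916, Rational(-1, 2916), 108), 43787) = Add(Rational(8810693, 2916), 43787) = Rational(136493585, 2916)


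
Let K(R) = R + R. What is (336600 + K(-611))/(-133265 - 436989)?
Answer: -167689/285127 ≈ -0.58812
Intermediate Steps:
K(R) = 2*R
(336600 + K(-611))/(-133265 - 436989) = (336600 + 2*(-611))/(-133265 - 436989) = (336600 - 1222)/(-570254) = 335378*(-1/570254) = -167689/285127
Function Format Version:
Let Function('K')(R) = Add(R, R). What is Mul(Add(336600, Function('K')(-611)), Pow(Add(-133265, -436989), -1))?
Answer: Rational(-167689, 285127) ≈ -0.58812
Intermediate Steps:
Function('K')(R) = Mul(2, R)
Mul(Add(336600, Function('K')(-611)), Pow(Add(-133265, -436989), -1)) = Mul(Add(336600, Mul(2, -611)), Pow(Add(-133265, -436989), -1)) = Mul(Add(336600, -1222), Pow(-570254, -1)) = Mul(335378, Rational(-1, 570254)) = Rational(-167689, 285127)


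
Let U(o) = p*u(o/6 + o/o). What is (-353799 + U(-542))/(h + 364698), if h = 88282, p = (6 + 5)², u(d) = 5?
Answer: -176597/226490 ≈ -0.77971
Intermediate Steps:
p = 121 (p = 11² = 121)
U(o) = 605 (U(o) = 121*5 = 605)
(-353799 + U(-542))/(h + 364698) = (-353799 + 605)/(88282 + 364698) = -353194/452980 = -353194*1/452980 = -176597/226490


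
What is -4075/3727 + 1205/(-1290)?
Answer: -1949557/961566 ≈ -2.0275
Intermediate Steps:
-4075/3727 + 1205/(-1290) = -4075*1/3727 + 1205*(-1/1290) = -4075/3727 - 241/258 = -1949557/961566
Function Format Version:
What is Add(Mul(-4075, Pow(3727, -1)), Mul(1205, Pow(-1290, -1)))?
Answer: Rational(-1949557, 961566) ≈ -2.0275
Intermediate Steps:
Add(Mul(-4075, Pow(3727, -1)), Mul(1205, Pow(-1290, -1))) = Add(Mul(-4075, Rational(1, 3727)), Mul(1205, Rational(-1, 1290))) = Add(Rational(-4075, 3727), Rational(-241, 258)) = Rational(-1949557, 961566)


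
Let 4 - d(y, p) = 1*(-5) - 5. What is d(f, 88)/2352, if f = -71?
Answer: 1/168 ≈ 0.0059524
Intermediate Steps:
d(y, p) = 14 (d(y, p) = 4 - (1*(-5) - 5) = 4 - (-5 - 5) = 4 - 1*(-10) = 4 + 10 = 14)
d(f, 88)/2352 = 14/2352 = 14*(1/2352) = 1/168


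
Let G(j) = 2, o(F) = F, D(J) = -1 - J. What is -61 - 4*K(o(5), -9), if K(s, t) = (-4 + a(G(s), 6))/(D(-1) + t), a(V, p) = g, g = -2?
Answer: -191/3 ≈ -63.667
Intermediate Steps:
a(V, p) = -2
K(s, t) = -6/t (K(s, t) = (-4 - 2)/((-1 - 1*(-1)) + t) = -6/((-1 + 1) + t) = -6/(0 + t) = -6/t)
-61 - 4*K(o(5), -9) = -61 - (-24)/(-9) = -61 - (-24)*(-1)/9 = -61 - 4*⅔ = -61 - 8/3 = -191/3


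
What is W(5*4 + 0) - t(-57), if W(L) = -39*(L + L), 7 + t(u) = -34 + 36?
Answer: -1555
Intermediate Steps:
t(u) = -5 (t(u) = -7 + (-34 + 36) = -7 + 2 = -5)
W(L) = -78*L
W(5*4 + 0) - t(-57) = -78*(5*4 + 0) - 1*(-5) = -78*(20 + 0) + 5 = -78*20 + 5 = -1560 + 5 = -1555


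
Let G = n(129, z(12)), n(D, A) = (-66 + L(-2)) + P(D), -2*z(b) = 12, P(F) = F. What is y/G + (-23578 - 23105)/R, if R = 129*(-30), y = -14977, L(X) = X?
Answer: -6123703/26230 ≈ -233.46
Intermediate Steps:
z(b) = -6 (z(b) = -1/2*12 = -6)
n(D, A) = -68 + D (n(D, A) = (-66 - 2) + D = -68 + D)
R = -3870
G = 61 (G = -68 + 129 = 61)
y/G + (-23578 - 23105)/R = -14977/61 + (-23578 - 23105)/(-3870) = -14977*1/61 - 46683*(-1/3870) = -14977/61 + 5187/430 = -6123703/26230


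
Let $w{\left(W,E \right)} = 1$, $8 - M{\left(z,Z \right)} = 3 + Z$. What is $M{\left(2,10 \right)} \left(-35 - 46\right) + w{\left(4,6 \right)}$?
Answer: $406$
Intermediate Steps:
$M{\left(z,Z \right)} = 5 - Z$ ($M{\left(z,Z \right)} = 8 - \left(3 + Z\right) = 5 - Z$)
$M{\left(2,10 \right)} \left(-35 - 46\right) + w{\left(4,6 \right)} = \left(5 - 10\right) \left(-35 - 46\right) + 1 = \left(-5\right) \left(-81\right) + 1 = 405 + 1 = 406$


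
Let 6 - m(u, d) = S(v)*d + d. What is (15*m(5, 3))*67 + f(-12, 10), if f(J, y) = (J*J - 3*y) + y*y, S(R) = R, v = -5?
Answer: 18304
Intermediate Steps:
m(u, d) = 6 + 4*d (m(u, d) = 6 - (-5*d + d) = 6 - (-4)*d = 6 + 4*d)
f(J, y) = J**2 + y**2 - 3*y (f(J, y) = (J**2 - 3*y) + y**2 = J**2 + y**2 - 3*y)
(15*m(5, 3))*67 + f(-12, 10) = (15*(6 + 4*3))*67 + ((-12)**2 + 10**2 - 3*10) = (15*(6 + 12))*67 + (144 + 100 - 30) = (15*18)*67 + 214 = 270*67 + 214 = 18090 + 214 = 18304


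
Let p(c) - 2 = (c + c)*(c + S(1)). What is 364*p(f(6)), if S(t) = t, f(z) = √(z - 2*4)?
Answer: -728 + 728*I*√2 ≈ -728.0 + 1029.5*I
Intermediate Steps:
f(z) = √(-8 + z) (f(z) = √(z - 8) = √(-8 + z))
p(c) = 2 + 2*c*(1 + c) (p(c) = 2 + (c + c)*(c + 1) = 2 + (2*c)*(1 + c) = 2 + 2*c*(1 + c))
364*p(f(6)) = 364*(2 + 2*√(-8 + 6) + 2*(√(-8 + 6))²) = 364*(2 + 2*√(-2) + 2*(√(-2))²) = 364*(2 + 2*(I*√2) + 2*(I*√2)²) = 364*(2 + 2*I*√2 + 2*(-2)) = 364*(2 + 2*I*√2 - 4) = 364*(-2 + 2*I*√2) = -728 + 728*I*√2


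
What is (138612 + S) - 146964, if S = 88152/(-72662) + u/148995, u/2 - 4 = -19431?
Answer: -45218501813734/5413137345 ≈ -8353.5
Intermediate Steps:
u = -38854 (u = 8 + 2*(-19431) = 8 - 38862 = -38854)
S = -7978708294/5413137345 (S = 88152/(-72662) - 38854/148995 = 88152*(-1/72662) - 38854*1/148995 = -44076/36331 - 38854/148995 = -7978708294/5413137345 ≈ -1.4740)
(138612 + S) - 146964 = (138612 - 7978708294/5413137345) - 146964 = 750317814956846/5413137345 - 146964 = -45218501813734/5413137345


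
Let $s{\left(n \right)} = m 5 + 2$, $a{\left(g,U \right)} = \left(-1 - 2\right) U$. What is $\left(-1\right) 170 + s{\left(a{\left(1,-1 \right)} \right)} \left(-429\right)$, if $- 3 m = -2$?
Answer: $-2458$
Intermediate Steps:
$m = \frac{2}{3}$ ($m = \left(- \frac{1}{3}\right) \left(-2\right) = \frac{2}{3} \approx 0.66667$)
$a{\left(g,U \right)} = - 3 U$
$s{\left(n \right)} = \frac{16}{3}$ ($s{\left(n \right)} = \frac{2}{3} \cdot 5 + 2 = \frac{10}{3} + 2 = \frac{16}{3}$)
$\left(-1\right) 170 + s{\left(a{\left(1,-1 \right)} \right)} \left(-429\right) = \left(-1\right) 170 + \frac{16}{3} \left(-429\right) = -170 - 2288 = -2458$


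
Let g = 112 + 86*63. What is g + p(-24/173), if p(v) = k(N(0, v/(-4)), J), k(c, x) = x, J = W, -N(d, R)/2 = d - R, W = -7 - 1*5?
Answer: 5518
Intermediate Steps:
W = -12 (W = -7 - 5 = -12)
g = 5530 (g = 112 + 5418 = 5530)
N(d, R) = -2*d + 2*R (N(d, R) = -2*(d - R) = -2*d + 2*R)
J = -12
p(v) = -12
g + p(-24/173) = 5530 - 12 = 5518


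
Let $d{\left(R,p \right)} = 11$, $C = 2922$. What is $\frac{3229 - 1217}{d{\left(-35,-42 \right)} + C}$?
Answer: $\frac{2012}{2933} \approx 0.68599$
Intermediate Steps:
$\frac{3229 - 1217}{d{\left(-35,-42 \right)} + C} = \frac{3229 - 1217}{11 + 2922} = \frac{2012}{2933}$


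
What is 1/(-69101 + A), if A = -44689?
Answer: -1/113790 ≈ -8.7881e-6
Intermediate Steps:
1/(-69101 + A) = 1/(-69101 - 44689) = 1/(-113790) = -1/113790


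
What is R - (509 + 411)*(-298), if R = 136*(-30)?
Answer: 270080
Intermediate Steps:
R = -4080
R - (509 + 411)*(-298) = -4080 - (509 + 411)*(-298) = -4080 - 920*(-298) = -4080 - 1*(-274160) = -4080 + 274160 = 270080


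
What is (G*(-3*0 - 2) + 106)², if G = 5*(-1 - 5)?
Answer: 27556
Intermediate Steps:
G = -30 (G = 5*(-6) = -30)
(G*(-3*0 - 2) + 106)² = (-30*(-3*0 - 2) + 106)² = (-30*(0 - 2) + 106)² = (-30*(-2) + 106)² = (60 + 106)² = 166² = 27556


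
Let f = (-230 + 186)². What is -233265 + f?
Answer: -231329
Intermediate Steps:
f = 1936 (f = (-44)² = 1936)
-233265 + f = -233265 + 1936 = -231329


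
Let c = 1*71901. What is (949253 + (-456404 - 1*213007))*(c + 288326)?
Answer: 100806644134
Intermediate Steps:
c = 71901
(949253 + (-456404 - 1*213007))*(c + 288326) = (949253 + (-456404 - 1*213007))*(71901 + 288326) = (949253 + (-456404 - 213007))*360227 = (949253 - 669411)*360227 = 279842*360227 = 100806644134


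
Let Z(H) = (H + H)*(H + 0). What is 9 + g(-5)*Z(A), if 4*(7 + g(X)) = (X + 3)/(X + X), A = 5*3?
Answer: -6237/2 ≈ -3118.5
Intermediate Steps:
A = 15
g(X) = -7 + (3 + X)/(8*X) (g(X) = -7 + ((X + 3)/(X + X))/4 = -7 + ((3 + X)/((2*X)))/4 = -7 + ((3 + X)*(1/(2*X)))/4 = -7 + ((3 + X)/(2*X))/4 = -7 + (3 + X)/(8*X))
Z(H) = 2*H² (Z(H) = (2*H)*H = 2*H²)
9 + g(-5)*Z(A) = 9 + ((⅛)*(3 - 55*(-5))/(-5))*(2*15²) = 9 + ((⅛)*(-⅕)*(3 + 275))*(2*225) = 9 + ((⅛)*(-⅕)*278)*450 = 9 - 139/20*450 = 9 - 6255/2 = -6237/2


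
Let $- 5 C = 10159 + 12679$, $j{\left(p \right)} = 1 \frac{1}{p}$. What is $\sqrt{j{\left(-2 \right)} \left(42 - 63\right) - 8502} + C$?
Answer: $- \frac{22838}{5} + \frac{3 i \sqrt{3774}}{2} \approx -4567.6 + 92.149 i$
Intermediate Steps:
$j{\left(p \right)} = \frac{1}{p}$
$C = - \frac{22838}{5}$ ($C = - \frac{10159 + 12679}{5} = \left(- \frac{1}{5}\right) 22838 = - \frac{22838}{5} \approx -4567.6$)
$\sqrt{j{\left(-2 \right)} \left(42 - 63\right) - 8502} + C = \sqrt{\frac{42 - 63}{-2} - 8502} - \frac{22838}{5} = \sqrt{\left(- \frac{1}{2}\right) \left(-21\right) - 8502} - \frac{22838}{5} = \sqrt{\frac{21}{2} - 8502} - \frac{22838}{5} = \sqrt{- \frac{16983}{2}} - \frac{22838}{5} = \frac{3 i \sqrt{3774}}{2} - \frac{22838}{5} = - \frac{22838}{5} + \frac{3 i \sqrt{3774}}{2}$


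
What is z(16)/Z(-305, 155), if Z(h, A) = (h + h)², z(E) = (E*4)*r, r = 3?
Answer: 48/93025 ≈ 0.00051599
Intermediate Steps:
z(E) = 12*E (z(E) = (E*4)*3 = (4*E)*3 = 12*E)
Z(h, A) = 4*h² (Z(h, A) = (2*h)² = 4*h²)
z(16)/Z(-305, 155) = (12*16)/((4*(-305)²)) = 192/((4*93025)) = 192/372100 = 192*(1/372100) = 48/93025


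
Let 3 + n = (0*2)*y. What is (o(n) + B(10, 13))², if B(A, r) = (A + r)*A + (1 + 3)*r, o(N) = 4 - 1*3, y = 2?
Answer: 80089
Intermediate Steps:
n = -3 (n = -3 + (0*2)*2 = -3 + 0*2 = -3 + 0 = -3)
o(N) = 1 (o(N) = 4 - 3 = 1)
B(A, r) = 4*r + A*(A + r) (B(A, r) = A*(A + r) + 4*r = 4*r + A*(A + r))
(o(n) + B(10, 13))² = (1 + (10² + 4*13 + 10*13))² = (1 + (100 + 52 + 130))² = (1 + 282)² = 283² = 80089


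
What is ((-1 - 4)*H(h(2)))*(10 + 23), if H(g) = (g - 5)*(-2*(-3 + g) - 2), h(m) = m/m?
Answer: 1320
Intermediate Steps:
h(m) = 1
H(g) = (-5 + g)*(4 - 2*g) (H(g) = (-5 + g)*((6 - 2*g) - 2) = (-5 + g)*(4 - 2*g))
((-1 - 4)*H(h(2)))*(10 + 23) = ((-1 - 4)*(-20 - 2*1² + 14*1))*(10 + 23) = -5*(-20 - 2*1 + 14)*33 = -5*(-20 - 2 + 14)*33 = -5*(-8)*33 = 40*33 = 1320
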